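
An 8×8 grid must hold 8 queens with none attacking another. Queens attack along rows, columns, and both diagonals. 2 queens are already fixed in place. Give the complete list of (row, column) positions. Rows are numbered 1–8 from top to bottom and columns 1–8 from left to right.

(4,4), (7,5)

Row 1: attacked by (4,4)→{1,4,7}; (7,5)→{5}. Safe: 2, 3, 6, 8. Place at column 6.
Row 2: attacked by (1,6)→{5,6,7}; (4,4)→{2,4,6}; (7,5)→{5}. Safe: 1, 3, 8. Place at column 8.
Row 3: attacked by (1,6)→{4,6,8}; (2,8)→{7,8}; (4,4)→{3,4,5}; (7,5)→{1,5}. Safe: 2. Place at column 2.
Row 5: attacked by (1,6)→{2,6}; (2,8)→{5,8}; (3,2)→{2,4}; (4,4)→{3,4,5}; (7,5)→{3,5,7}. Safe: 1. Place at column 1.
Row 6: attacked by (1,6)→{1,6}; (2,8)→{4,8}; (3,2)→{2,5}; (4,4)→{2,4,6}; (5,1)→{1,2}; (7,5)→{4,5,6}. Safe: 3, 7. Place at column 7.
Row 8: attacked by (1,6)→{6}; (2,8)→{2,8}; (3,2)→{2,7}; (4,4)→{4,8}; (5,1)→{1,4}; (6,7)→{5,7}; (7,5)→{4,5,6}. Safe: 3. Place at column 3.
Columns [6, 8, 2, 4, 1, 7, 5, 3], r−c [-5, -6, 1, 0, 4, -1, 2, 5], r+c [7, 10, 5, 8, 6, 13, 12, 11] are all distinct, so no two queens attack.

(1,6) (2,8) (3,2) (4,4) (5,1) (6,7) (7,5) (8,3)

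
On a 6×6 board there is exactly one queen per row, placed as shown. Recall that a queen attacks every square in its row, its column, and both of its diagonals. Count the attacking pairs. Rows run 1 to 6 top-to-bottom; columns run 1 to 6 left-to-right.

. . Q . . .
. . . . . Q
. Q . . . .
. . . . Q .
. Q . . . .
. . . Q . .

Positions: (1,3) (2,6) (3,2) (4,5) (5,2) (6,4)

1

Same column: (3,2)–(5,2) (column 2).
Total attacking pairs: 1.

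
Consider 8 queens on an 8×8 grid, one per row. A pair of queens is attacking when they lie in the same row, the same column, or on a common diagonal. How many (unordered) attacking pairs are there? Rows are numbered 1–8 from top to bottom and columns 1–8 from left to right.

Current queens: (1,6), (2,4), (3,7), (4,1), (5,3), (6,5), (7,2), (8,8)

0

All columns are distinct and no two queens satisfy |Δrow| = |Δcol|, so no pair attacks.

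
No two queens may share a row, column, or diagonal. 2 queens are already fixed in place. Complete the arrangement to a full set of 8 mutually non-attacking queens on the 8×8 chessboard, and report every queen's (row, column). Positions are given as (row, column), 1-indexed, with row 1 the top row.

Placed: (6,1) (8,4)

(1,7) (2,3) (3,8) (4,2) (5,5) (6,1) (7,6) (8,4)

Row 1: attacked by (6,1)→{1,6}; (8,4)→{4}. Safe: 2, 3, 5, 7, 8. Place at column 7.
Row 2: attacked by (1,7)→{6,7,8}; (6,1)→{1,5}; (8,4)→{4}. Safe: 2, 3. Place at column 3.
Row 3: attacked by (1,7)→{5,7}; (2,3)→{2,3,4}; (6,1)→{1,4}; (8,4)→{4}. Safe: 6, 8. Place at column 8.
Row 4: attacked by (1,7)→{4,7}; (2,3)→{1,3,5}; (3,8)→{7,8}; (6,1)→{1,3}; (8,4)→{4,8}. Safe: 2, 6. Place at column 2.
Row 5: attacked by (1,7)→{3,7}; (2,3)→{3,6}; (3,8)→{6,8}; (4,2)→{1,2,3}; (6,1)→{1,2}; (8,4)→{1,4,7}. Safe: 5. Place at column 5.
Row 7: attacked by (1,7)→{1,7}; (2,3)→{3,8}; (3,8)→{4,8}; (4,2)→{2,5}; (5,5)→{3,5,7}; (6,1)→{1,2}; (8,4)→{3,4,5}. Safe: 6. Place at column 6.
Columns [7, 3, 8, 2, 5, 1, 6, 4], r−c [-6, -1, -5, 2, 0, 5, 1, 4], r+c [8, 5, 11, 6, 10, 7, 13, 12] are all distinct, so no two queens attack.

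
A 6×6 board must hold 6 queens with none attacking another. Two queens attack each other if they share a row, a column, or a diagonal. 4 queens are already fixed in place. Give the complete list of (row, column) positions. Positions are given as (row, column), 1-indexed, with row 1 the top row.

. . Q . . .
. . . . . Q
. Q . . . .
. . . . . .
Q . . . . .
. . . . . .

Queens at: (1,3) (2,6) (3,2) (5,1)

(1,3) (2,6) (3,2) (4,5) (5,1) (6,4)

Row 4: attacked by (1,3)→{3,6}; (2,6)→{4,6}; (3,2)→{1,2,3}; (5,1)→{1,2}. Safe: 5. Place at column 5.
Row 6: attacked by (1,3)→{3}; (2,6)→{2,6}; (3,2)→{2,5}; (4,5)→{3,5}; (5,1)→{1,2}. Safe: 4. Place at column 4.
Columns [3, 6, 2, 5, 1, 4], r−c [-2, -4, 1, -1, 4, 2], r+c [4, 8, 5, 9, 6, 10] are all distinct, so no two queens attack.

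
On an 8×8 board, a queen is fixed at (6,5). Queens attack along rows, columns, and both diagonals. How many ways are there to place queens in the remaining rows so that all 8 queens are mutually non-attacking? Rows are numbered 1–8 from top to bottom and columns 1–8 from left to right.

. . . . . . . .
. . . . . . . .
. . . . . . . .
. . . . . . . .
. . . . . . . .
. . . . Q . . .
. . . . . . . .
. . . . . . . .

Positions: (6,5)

Branch on row 1: col 1 → 0; col 2 → 2; col 3 → 2; col 4 → 1; col 6 → 3; col 7 → 2; col 8 → 2.
Sum: 0 + 2 + 2 + 1 + 3 + 2 + 2 = 12.

12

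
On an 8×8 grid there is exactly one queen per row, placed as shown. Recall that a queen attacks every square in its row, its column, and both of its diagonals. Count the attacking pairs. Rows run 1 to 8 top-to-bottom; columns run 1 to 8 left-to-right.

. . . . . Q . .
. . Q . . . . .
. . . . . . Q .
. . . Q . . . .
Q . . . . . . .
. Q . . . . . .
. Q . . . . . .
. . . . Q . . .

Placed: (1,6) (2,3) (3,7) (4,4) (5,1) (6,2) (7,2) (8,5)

3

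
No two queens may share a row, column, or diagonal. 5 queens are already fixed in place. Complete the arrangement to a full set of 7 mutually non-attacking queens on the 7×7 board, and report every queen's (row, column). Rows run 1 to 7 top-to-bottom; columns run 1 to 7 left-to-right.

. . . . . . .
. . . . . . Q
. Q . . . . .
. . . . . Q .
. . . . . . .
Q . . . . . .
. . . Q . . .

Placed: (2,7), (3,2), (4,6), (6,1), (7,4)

(1,5) (2,7) (3,2) (4,6) (5,3) (6,1) (7,4)

Row 1: attacked by (2,7)→{6,7}; (3,2)→{2,4}; (4,6)→{3,6}; (6,1)→{1,6}; (7,4)→{4}. Safe: 5. Place at column 5.
Row 5: attacked by (1,5)→{1,5}; (2,7)→{4,7}; (3,2)→{2,4}; (4,6)→{5,6,7}; (6,1)→{1,2}; (7,4)→{2,4,6}. Safe: 3. Place at column 3.
Columns [5, 7, 2, 6, 3, 1, 4], r−c [-4, -5, 1, -2, 2, 5, 3], r+c [6, 9, 5, 10, 8, 7, 11] are all distinct, so no two queens attack.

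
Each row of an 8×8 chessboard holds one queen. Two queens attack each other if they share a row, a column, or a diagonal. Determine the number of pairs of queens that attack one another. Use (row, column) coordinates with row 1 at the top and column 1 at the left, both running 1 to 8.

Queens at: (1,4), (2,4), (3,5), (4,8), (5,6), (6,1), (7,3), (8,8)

3

Same column: (1,4)–(2,4) (column 4); (4,8)–(8,8) (column 8).
Same diagonal: (2,4)–(3,5) (|2−3| = |4−5| = 1).
Total attacking pairs: 3.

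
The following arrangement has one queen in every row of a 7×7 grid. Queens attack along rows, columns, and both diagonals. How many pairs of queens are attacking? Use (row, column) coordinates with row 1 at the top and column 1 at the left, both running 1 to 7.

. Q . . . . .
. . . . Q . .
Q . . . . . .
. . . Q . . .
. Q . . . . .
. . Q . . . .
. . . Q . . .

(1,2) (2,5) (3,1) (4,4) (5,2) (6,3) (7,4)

Same column: (1,2)–(5,2) (column 2); (4,4)–(7,4) (column 4).
Same diagonal: (2,5)–(5,2) (|2−5| = |5−2| = 3); (5,2)–(6,3) (|5−6| = |2−3| = 1); (5,2)–(7,4) (|5−7| = |2−4| = 2); (6,3)–(7,4) (|6−7| = |3−4| = 1).
Total attacking pairs: 6.

6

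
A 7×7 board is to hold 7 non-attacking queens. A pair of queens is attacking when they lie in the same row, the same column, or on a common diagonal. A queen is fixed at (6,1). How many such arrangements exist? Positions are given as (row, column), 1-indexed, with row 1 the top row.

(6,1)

Branch on row 1: col 2 → 1; col 3 → 1; col 4 → 2; col 5 → 2; col 7 → 1.
Sum: 1 + 1 + 2 + 2 + 1 = 7.

7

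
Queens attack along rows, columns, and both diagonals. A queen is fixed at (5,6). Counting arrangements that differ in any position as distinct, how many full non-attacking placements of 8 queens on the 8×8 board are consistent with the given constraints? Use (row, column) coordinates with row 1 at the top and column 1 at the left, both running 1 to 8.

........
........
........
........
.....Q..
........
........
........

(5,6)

Branch on row 1: col 1 → 0; col 3 → 2; col 4 → 6; col 5 → 0; col 7 → 3; col 8 → 1.
Sum: 0 + 2 + 6 + 0 + 3 + 1 = 12.

12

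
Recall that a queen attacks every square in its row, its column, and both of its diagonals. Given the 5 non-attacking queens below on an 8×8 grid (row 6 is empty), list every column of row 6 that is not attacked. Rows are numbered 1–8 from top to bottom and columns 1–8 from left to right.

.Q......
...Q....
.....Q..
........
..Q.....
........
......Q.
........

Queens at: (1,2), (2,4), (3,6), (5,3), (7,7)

(1,2) attacks row 6 at column 2 and diagonals 7.
(2,4) attacks row 6 at column 4 and diagonals 8.
(3,6) attacks row 6 at column 6 and diagonals 3.
(5,3) attacks row 6 at column 3 and diagonals 2, 4.
(7,7) attacks row 6 at column 7 and diagonals 6, 8.
Attacked columns: {2, 3, 4, 6, 7, 8}. Safe: {1, 5}.

columns 1, 5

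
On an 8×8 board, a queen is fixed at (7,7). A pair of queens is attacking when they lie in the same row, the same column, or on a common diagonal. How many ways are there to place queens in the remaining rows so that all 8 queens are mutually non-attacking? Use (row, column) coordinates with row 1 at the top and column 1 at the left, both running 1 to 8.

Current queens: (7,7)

Branch on row 1: col 2 → 3; col 3 → 5; col 4 → 2; col 5 → 1; col 6 → 3; col 8 → 2.
Sum: 3 + 5 + 2 + 1 + 3 + 2 = 16.

16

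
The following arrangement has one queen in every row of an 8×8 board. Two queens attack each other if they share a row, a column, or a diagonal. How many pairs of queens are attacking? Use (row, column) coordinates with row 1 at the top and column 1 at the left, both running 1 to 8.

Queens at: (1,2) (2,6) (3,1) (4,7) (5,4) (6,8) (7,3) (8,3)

2

Same column: (7,3)–(8,3) (column 3).
Same diagonal: (4,7)–(8,3) (|4−8| = |7−3| = 4).
Total attacking pairs: 2.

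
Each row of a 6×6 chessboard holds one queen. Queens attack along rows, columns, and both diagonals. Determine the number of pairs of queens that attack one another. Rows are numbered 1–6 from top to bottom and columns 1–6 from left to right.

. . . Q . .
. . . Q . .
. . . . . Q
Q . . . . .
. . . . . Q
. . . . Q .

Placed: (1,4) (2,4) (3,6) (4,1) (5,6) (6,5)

Same column: (1,4)–(2,4) (column 4); (3,6)–(5,6) (column 6).
Same diagonal: (1,4)–(3,6) (|1−3| = |4−6| = 2); (1,4)–(4,1) (|1−4| = |4−1| = 3); (5,6)–(6,5) (|5−6| = |6−5| = 1).
Total attacking pairs: 5.

5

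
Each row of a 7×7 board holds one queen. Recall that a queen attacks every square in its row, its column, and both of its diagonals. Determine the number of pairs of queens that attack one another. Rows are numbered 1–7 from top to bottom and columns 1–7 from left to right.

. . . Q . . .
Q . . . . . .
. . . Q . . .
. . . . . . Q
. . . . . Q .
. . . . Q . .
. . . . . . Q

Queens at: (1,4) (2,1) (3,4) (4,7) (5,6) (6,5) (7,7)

8

Same column: (1,4)–(3,4) (column 4); (4,7)–(7,7) (column 7).
Same diagonal: (1,4)–(4,7) (|1−4| = |4−7| = 3); (2,1)–(6,5) (|2−6| = |1−5| = 4); (3,4)–(5,6) (|3−5| = |4−6| = 2); (4,7)–(5,6) (|4−5| = |7−6| = 1); (4,7)–(6,5) (|4−6| = |7−5| = 2); (5,6)–(6,5) (|5−6| = |6−5| = 1).
Total attacking pairs: 8.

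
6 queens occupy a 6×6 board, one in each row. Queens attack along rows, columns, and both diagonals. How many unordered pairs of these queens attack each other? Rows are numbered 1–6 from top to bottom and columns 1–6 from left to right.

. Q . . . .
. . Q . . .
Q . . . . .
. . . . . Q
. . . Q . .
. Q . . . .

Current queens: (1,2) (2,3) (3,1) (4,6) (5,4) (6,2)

2

Same column: (1,2)–(6,2) (column 2).
Same diagonal: (1,2)–(2,3) (|1−2| = |2−3| = 1).
Total attacking pairs: 2.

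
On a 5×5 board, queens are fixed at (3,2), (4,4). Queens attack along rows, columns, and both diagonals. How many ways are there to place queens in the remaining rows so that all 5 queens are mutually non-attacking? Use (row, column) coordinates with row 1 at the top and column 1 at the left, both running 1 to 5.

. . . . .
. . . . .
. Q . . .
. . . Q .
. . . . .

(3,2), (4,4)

1

Branch on row 1: col 3 → 1; col 5 → 0.
Sum: 1 + 0 = 1.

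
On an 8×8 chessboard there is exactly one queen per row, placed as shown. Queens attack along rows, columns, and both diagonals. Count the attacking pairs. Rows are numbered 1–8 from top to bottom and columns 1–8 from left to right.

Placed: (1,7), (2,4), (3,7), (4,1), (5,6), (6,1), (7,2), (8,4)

Same column: (1,7)–(3,7) (column 7); (2,4)–(8,4) (column 4); (4,1)–(6,1) (column 1).
Same diagonal: (6,1)–(7,2) (|6−7| = |1−2| = 1).
Total attacking pairs: 4.

4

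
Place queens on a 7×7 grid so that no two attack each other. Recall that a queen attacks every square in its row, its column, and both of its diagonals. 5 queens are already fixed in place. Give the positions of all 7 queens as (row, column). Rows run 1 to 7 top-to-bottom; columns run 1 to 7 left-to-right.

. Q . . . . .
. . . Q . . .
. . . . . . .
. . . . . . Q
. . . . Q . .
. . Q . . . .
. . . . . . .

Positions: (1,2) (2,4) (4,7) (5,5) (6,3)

(1,2) (2,4) (3,1) (4,7) (5,5) (6,3) (7,6)

Row 3: attacked by (1,2)→{2,4}; (2,4)→{3,4,5}; (4,7)→{6,7}; (5,5)→{3,5,7}; (6,3)→{3,6}. Safe: 1. Place at column 1.
Row 7: attacked by (1,2)→{2}; (2,4)→{4}; (3,1)→{1,5}; (4,7)→{4,7}; (5,5)→{3,5,7}; (6,3)→{2,3,4}. Safe: 6. Place at column 6.
Columns [2, 4, 1, 7, 5, 3, 6], r−c [-1, -2, 2, -3, 0, 3, 1], r+c [3, 6, 4, 11, 10, 9, 13] are all distinct, so no two queens attack.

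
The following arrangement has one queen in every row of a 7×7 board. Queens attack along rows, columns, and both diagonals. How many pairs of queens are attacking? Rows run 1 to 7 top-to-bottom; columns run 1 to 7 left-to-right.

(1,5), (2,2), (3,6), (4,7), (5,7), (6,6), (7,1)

5

Same column: (3,6)–(6,6) (column 6); (4,7)–(5,7) (column 7).
Same diagonal: (2,2)–(6,6) (|2−6| = |2−6| = 4); (3,6)–(4,7) (|3−4| = |6−7| = 1); (5,7)–(6,6) (|5−6| = |7−6| = 1).
Total attacking pairs: 5.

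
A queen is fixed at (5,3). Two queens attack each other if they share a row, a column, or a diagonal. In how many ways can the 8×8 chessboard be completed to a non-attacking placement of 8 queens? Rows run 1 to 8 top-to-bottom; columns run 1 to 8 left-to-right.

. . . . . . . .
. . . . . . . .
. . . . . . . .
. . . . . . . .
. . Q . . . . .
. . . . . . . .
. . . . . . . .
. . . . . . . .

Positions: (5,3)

12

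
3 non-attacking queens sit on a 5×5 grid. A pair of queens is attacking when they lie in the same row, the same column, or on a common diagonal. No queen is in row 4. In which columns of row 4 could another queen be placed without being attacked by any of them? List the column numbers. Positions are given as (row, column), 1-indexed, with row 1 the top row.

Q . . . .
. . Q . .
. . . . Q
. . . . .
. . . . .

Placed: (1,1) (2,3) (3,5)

(1,1) attacks row 4 at column 1 and diagonals 4.
(2,3) attacks row 4 at column 3 and diagonals 1, 5.
(3,5) attacks row 4 at column 5 and diagonals 4.
Attacked columns: {1, 3, 4, 5}. Safe: {2}.

columns 2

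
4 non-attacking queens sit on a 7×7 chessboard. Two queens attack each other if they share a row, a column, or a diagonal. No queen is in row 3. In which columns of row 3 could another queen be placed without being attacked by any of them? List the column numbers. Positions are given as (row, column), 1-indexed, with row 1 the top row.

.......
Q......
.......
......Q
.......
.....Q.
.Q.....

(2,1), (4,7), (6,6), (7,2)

columns 4, 5

(2,1) attacks row 3 at column 1 and diagonals 2.
(4,7) attacks row 3 at column 7 and diagonals 6.
(6,6) attacks row 3 at column 6 and diagonals 3.
(7,2) attacks row 3 at column 2 and diagonals 6.
Attacked columns: {1, 2, 3, 6, 7}. Safe: {4, 5}.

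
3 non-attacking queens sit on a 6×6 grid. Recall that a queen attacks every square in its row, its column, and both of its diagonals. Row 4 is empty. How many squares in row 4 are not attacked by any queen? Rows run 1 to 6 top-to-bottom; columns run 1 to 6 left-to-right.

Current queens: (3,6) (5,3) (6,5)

(3,6) attacks row 4 at column 6 and diagonals 5.
(5,3) attacks row 4 at column 3 and diagonals 2, 4.
(6,5) attacks row 4 at column 5 and diagonals 3.
Attacked columns: {2, 3, 4, 5, 6}. Safe: {1}.

1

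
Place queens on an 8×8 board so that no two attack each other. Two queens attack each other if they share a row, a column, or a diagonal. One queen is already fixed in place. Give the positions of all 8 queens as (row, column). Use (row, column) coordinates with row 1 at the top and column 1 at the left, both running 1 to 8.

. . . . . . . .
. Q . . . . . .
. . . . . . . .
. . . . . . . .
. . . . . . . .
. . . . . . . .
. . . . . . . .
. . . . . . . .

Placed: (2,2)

Row 1: attacked by (2,2)→{1,2,3}. Safe: 4, 5, 6, 7, 8. Place at column 5.
Row 3: attacked by (1,5)→{3,5,7}; (2,2)→{1,2,3}. Safe: 4, 6, 8. Place at column 8.
Row 4: attacked by (1,5)→{2,5,8}; (2,2)→{2,4}; (3,8)→{7,8}. Safe: 1, 3, 6. Place at column 1.
Row 5: attacked by (1,5)→{1,5}; (2,2)→{2,5}; (3,8)→{6,8}; (4,1)→{1,2}. Safe: 3, 4, 7. Place at column 4.
Row 6: attacked by (1,5)→{5}; (2,2)→{2,6}; (3,8)→{5,8}; (4,1)→{1,3}; (5,4)→{3,4,5}. Safe: 7. Place at column 7.
Row 7: attacked by (1,5)→{5}; (2,2)→{2,7}; (3,8)→{4,8}; (4,1)→{1,4}; (5,4)→{2,4,6}; (6,7)→{6,7,8}. Safe: 3. Place at column 3.
Row 8: attacked by (1,5)→{5}; (2,2)→{2,8}; (3,8)→{3,8}; (4,1)→{1,5}; (5,4)→{1,4,7}; (6,7)→{5,7}; (7,3)→{2,3,4}. Safe: 6. Place at column 6.
Columns [5, 2, 8, 1, 4, 7, 3, 6], r−c [-4, 0, -5, 3, 1, -1, 4, 2], r+c [6, 4, 11, 5, 9, 13, 10, 14] are all distinct, so no two queens attack.

(1,5) (2,2) (3,8) (4,1) (5,4) (6,7) (7,3) (8,6)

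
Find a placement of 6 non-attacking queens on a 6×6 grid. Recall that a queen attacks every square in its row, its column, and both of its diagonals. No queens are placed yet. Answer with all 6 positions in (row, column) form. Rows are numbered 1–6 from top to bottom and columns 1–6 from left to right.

Row 1: Safe: 1, 2, 3, 4, 5, 6. Place at column 3.
Row 2: attacked by (1,3)→{2,3,4}. Safe: 1, 5, 6. Place at column 6.
Row 3: attacked by (1,3)→{1,3,5}; (2,6)→{5,6}. Safe: 2, 4. Place at column 2.
Row 4: attacked by (1,3)→{3,6}; (2,6)→{4,6}; (3,2)→{1,2,3}. Safe: 5. Place at column 5.
Row 5: attacked by (1,3)→{3}; (2,6)→{3,6}; (3,2)→{2,4}; (4,5)→{4,5,6}. Safe: 1. Place at column 1.
Row 6: attacked by (1,3)→{3}; (2,6)→{2,6}; (3,2)→{2,5}; (4,5)→{3,5}; (5,1)→{1,2}. Safe: 4. Place at column 4.
Columns [3, 6, 2, 5, 1, 4], r−c [-2, -4, 1, -1, 4, 2], r+c [4, 8, 5, 9, 6, 10] are all distinct, so no two queens attack.

(1,3) (2,6) (3,2) (4,5) (5,1) (6,4)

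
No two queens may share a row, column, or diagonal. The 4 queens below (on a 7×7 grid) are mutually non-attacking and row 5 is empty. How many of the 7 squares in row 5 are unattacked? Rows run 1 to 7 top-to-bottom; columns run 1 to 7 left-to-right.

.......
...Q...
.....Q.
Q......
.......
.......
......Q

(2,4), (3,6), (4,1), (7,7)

(2,4) attacks row 5 at column 4 and diagonals 1, 7.
(3,6) attacks row 5 at column 6 and diagonals 4.
(4,1) attacks row 5 at column 1 and diagonals 2.
(7,7) attacks row 5 at column 7 and diagonals 5.
Attacked columns: {1, 2, 4, 5, 6, 7}. Safe: {3}.

1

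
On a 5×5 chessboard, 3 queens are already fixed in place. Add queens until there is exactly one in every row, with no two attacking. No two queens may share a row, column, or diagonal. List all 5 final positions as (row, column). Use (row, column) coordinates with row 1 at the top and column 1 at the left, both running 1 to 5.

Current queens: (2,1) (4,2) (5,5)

(1,3) (2,1) (3,4) (4,2) (5,5)

Row 1: attacked by (2,1)→{1,2}; (4,2)→{2,5}; (5,5)→{1,5}. Safe: 3, 4. Place at column 3.
Row 3: attacked by (1,3)→{1,3,5}; (2,1)→{1,2}; (4,2)→{1,2,3}; (5,5)→{3,5}. Safe: 4. Place at column 4.
Columns [3, 1, 4, 2, 5], r−c [-2, 1, -1, 2, 0], r+c [4, 3, 7, 6, 10] are all distinct, so no two queens attack.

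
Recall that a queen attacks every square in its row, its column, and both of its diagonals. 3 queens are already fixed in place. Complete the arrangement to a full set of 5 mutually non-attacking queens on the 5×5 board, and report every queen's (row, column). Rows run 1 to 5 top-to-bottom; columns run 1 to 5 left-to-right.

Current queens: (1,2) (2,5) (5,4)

Row 3: attacked by (1,2)→{2,4}; (2,5)→{4,5}; (5,4)→{2,4}. Safe: 1, 3. Place at column 3.
Row 4: attacked by (1,2)→{2,5}; (2,5)→{3,5}; (3,3)→{2,3,4}; (5,4)→{3,4,5}. Safe: 1. Place at column 1.
Columns [2, 5, 3, 1, 4], r−c [-1, -3, 0, 3, 1], r+c [3, 7, 6, 5, 9] are all distinct, so no two queens attack.

(1,2) (2,5) (3,3) (4,1) (5,4)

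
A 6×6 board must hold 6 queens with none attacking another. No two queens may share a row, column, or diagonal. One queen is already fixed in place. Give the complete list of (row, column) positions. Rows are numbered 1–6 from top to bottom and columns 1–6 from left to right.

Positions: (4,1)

(1,2) (2,4) (3,6) (4,1) (5,3) (6,5)

Row 1: attacked by (4,1)→{1,4}. Safe: 2, 3, 5, 6. Place at column 2.
Row 2: attacked by (1,2)→{1,2,3}; (4,1)→{1,3}. Safe: 4, 5, 6. Place at column 4.
Row 3: attacked by (1,2)→{2,4}; (2,4)→{3,4,5}; (4,1)→{1,2}. Safe: 6. Place at column 6.
Row 5: attacked by (1,2)→{2,6}; (2,4)→{1,4}; (3,6)→{4,6}; (4,1)→{1,2}. Safe: 3, 5. Place at column 3.
Row 6: attacked by (1,2)→{2}; (2,4)→{4}; (3,6)→{3,6}; (4,1)→{1,3}; (5,3)→{2,3,4}. Safe: 5. Place at column 5.
Columns [2, 4, 6, 1, 3, 5], r−c [-1, -2, -3, 3, 2, 1], r+c [3, 6, 9, 5, 8, 11] are all distinct, so no two queens attack.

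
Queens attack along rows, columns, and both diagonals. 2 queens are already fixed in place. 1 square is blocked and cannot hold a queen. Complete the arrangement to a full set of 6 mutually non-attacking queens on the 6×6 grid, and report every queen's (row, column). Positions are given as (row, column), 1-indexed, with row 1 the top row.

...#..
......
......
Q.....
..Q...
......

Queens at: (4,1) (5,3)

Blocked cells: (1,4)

(1,2) (2,4) (3,6) (4,1) (5,3) (6,5)

Row 1: attacked by (4,1)→{1,4}; (5,3)→{3}. Blocked: 4. Safe: 2, 5, 6. Place at column 2.
Row 2: attacked by (1,2)→{1,2,3}; (4,1)→{1,3}; (5,3)→{3,6}. Safe: 4, 5. Place at column 4.
Row 3: attacked by (1,2)→{2,4}; (2,4)→{3,4,5}; (4,1)→{1,2}; (5,3)→{1,3,5}. Safe: 6. Place at column 6.
Row 6: attacked by (1,2)→{2}; (2,4)→{4}; (3,6)→{3,6}; (4,1)→{1,3}; (5,3)→{2,3,4}. Safe: 5. Place at column 5.
Columns [2, 4, 6, 1, 3, 5], r−c [-1, -2, -3, 3, 2, 1], r+c [3, 6, 9, 5, 8, 11] are all distinct, so no two queens attack.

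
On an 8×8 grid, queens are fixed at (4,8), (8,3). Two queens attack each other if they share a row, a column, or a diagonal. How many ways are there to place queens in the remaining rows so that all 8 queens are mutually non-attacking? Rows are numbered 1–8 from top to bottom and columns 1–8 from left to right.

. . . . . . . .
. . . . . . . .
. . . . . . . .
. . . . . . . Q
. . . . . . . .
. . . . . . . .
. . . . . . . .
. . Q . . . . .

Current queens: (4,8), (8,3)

Branch on row 1: col 1 → 1; col 2 → 1; col 4 → 1; col 6 → 1; col 7 → 0.
Sum: 1 + 1 + 1 + 1 + 0 = 4.

4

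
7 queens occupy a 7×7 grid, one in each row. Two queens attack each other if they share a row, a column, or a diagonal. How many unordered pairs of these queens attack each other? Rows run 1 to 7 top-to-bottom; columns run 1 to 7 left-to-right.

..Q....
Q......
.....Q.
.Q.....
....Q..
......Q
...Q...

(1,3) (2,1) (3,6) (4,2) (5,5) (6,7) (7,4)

All columns are distinct and no two queens satisfy |Δrow| = |Δcol|, so no pair attacks.

0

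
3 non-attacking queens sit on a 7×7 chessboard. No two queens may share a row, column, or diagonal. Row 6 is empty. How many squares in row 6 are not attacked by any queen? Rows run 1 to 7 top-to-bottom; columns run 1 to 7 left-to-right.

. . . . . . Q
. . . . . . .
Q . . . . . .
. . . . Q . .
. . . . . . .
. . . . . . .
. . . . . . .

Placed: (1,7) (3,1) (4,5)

1

(1,7) attacks row 6 at column 7 and diagonals 2.
(3,1) attacks row 6 at column 1 and diagonals 4.
(4,5) attacks row 6 at column 5 and diagonals 3, 7.
Attacked columns: {1, 2, 3, 4, 5, 7}. Safe: {6}.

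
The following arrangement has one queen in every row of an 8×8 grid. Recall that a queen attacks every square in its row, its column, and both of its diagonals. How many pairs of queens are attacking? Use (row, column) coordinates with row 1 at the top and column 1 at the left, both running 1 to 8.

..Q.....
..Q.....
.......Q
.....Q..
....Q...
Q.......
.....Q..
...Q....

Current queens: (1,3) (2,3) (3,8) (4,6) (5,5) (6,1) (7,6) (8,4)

Same column: (1,3)–(2,3) (column 3); (4,6)–(7,6) (column 6).
Same diagonal: (1,3)–(4,6) (|1−4| = |3−6| = 3); (4,6)–(5,5) (|4−5| = |6−5| = 1).
Total attacking pairs: 4.

4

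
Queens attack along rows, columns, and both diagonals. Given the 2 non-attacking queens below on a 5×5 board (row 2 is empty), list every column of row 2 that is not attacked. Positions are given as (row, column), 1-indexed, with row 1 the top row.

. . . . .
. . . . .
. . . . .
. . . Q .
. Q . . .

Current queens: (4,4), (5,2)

columns 1, 3

(4,4) attacks row 2 at column 4 and diagonals 2.
(5,2) attacks row 2 at column 2 and diagonals 5.
Attacked columns: {2, 4, 5}. Safe: {1, 3}.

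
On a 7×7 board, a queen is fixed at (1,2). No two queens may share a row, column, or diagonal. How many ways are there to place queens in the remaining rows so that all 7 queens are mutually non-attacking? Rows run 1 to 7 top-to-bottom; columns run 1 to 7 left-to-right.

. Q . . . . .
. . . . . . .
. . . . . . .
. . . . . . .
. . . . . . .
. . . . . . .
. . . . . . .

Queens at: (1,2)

7

Branch on row 2: col 4 → 2; col 5 → 3; col 6 → 1; col 7 → 1.
Sum: 2 + 3 + 1 + 1 = 7.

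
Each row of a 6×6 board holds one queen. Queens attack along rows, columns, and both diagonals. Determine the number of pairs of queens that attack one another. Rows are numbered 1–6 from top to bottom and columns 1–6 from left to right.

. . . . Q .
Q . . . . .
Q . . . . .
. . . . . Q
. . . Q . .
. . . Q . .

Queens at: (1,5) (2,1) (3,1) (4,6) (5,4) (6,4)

5

Same column: (2,1)–(3,1) (column 1); (5,4)–(6,4) (column 4).
Same diagonal: (2,1)–(5,4) (|2−5| = |1−4| = 3); (3,1)–(6,4) (|3−6| = |1−4| = 3); (4,6)–(6,4) (|4−6| = |6−4| = 2).
Total attacking pairs: 5.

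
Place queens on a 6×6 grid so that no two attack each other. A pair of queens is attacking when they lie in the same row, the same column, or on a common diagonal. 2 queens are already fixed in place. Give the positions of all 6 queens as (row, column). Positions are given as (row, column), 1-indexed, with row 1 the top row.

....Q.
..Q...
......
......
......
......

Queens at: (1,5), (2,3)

Row 3: attacked by (1,5)→{3,5}; (2,3)→{2,3,4}. Safe: 1, 6. Place at column 1.
Row 4: attacked by (1,5)→{2,5}; (2,3)→{1,3,5}; (3,1)→{1,2}. Safe: 4, 6. Place at column 6.
Row 5: attacked by (1,5)→{1,5}; (2,3)→{3,6}; (3,1)→{1,3}; (4,6)→{5,6}. Safe: 2, 4. Place at column 4.
Row 6: attacked by (1,5)→{5}; (2,3)→{3}; (3,1)→{1,4}; (4,6)→{4,6}; (5,4)→{3,4,5}. Safe: 2. Place at column 2.
Columns [5, 3, 1, 6, 4, 2], r−c [-4, -1, 2, -2, 1, 4], r+c [6, 5, 4, 10, 9, 8] are all distinct, so no two queens attack.

(1,5) (2,3) (3,1) (4,6) (5,4) (6,2)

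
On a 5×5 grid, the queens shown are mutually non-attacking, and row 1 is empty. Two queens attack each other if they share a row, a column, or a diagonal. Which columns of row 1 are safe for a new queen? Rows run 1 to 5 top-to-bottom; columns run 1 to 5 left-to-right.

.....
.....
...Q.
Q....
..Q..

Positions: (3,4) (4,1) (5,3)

(3,4) attacks row 1 at column 4 and diagonals 2.
(4,1) attacks row 1 at column 1 and diagonals 4.
(5,3) attacks row 1 at column 3.
Attacked columns: {1, 2, 3, 4}. Safe: {5}.

columns 5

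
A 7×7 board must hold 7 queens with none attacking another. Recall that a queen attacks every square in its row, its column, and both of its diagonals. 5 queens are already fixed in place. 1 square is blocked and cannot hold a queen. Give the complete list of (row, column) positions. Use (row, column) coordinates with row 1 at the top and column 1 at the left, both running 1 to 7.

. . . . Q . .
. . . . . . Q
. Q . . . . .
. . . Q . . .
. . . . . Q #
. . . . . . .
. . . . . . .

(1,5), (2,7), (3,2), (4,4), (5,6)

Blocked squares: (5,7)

Row 6: attacked by (1,5)→{5}; (2,7)→{3,7}; (3,2)→{2,5}; (4,4)→{2,4,6}; (5,6)→{5,6,7}. Safe: 1. Place at column 1.
Row 7: attacked by (1,5)→{5}; (2,7)→{2,7}; (3,2)→{2,6}; (4,4)→{1,4,7}; (5,6)→{4,6}; (6,1)→{1,2}. Safe: 3. Place at column 3.
Columns [5, 7, 2, 4, 6, 1, 3], r−c [-4, -5, 1, 0, -1, 5, 4], r+c [6, 9, 5, 8, 11, 7, 10] are all distinct, so no two queens attack.

(1,5) (2,7) (3,2) (4,4) (5,6) (6,1) (7,3)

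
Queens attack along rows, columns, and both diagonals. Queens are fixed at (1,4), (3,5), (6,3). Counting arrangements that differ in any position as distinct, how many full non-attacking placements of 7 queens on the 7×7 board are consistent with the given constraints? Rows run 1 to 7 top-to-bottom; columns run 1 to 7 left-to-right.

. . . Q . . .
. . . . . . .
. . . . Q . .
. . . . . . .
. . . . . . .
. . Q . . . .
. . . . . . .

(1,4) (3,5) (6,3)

1

Branch on row 2: col 1 → 1; col 2 → 0.
Sum: 1 + 0 = 1.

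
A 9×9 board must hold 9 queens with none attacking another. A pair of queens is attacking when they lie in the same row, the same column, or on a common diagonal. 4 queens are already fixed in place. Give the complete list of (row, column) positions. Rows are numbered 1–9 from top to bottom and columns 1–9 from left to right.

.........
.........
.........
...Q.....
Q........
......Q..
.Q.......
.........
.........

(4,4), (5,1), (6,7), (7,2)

(1,3) (2,5) (3,9) (4,4) (5,1) (6,7) (7,2) (8,6) (9,8)

Row 1: attacked by (4,4)→{1,4,7}; (5,1)→{1,5}; (6,7)→{2,7}; (7,2)→{2,8}. Safe: 3, 6, 9. Place at column 3.
Row 2: attacked by (1,3)→{2,3,4}; (4,4)→{2,4,6}; (5,1)→{1,4}; (6,7)→{3,7}; (7,2)→{2,7}. Safe: 5, 8, 9. Place at column 5.
Row 3: attacked by (1,3)→{1,3,5}; (2,5)→{4,5,6}; (4,4)→{3,4,5}; (5,1)→{1,3}; (6,7)→{4,7}; (7,2)→{2,6}. Safe: 8, 9. Place at column 9.
Row 8: attacked by (1,3)→{3}; (2,5)→{5}; (3,9)→{4,9}; (4,4)→{4,8}; (5,1)→{1,4}; (6,7)→{5,7,9}; (7,2)→{1,2,3}. Safe: 6. Place at column 6.
Row 9: attacked by (1,3)→{3}; (2,5)→{5}; (3,9)→{3,9}; (4,4)→{4,9}; (5,1)→{1,5}; (6,7)→{4,7}; (7,2)→{2,4}; (8,6)→{5,6,7}. Safe: 8. Place at column 8.
Columns [3, 5, 9, 4, 1, 7, 2, 6, 8], r−c [-2, -3, -6, 0, 4, -1, 5, 2, 1], r+c [4, 7, 12, 8, 6, 13, 9, 14, 17] are all distinct, so no two queens attack.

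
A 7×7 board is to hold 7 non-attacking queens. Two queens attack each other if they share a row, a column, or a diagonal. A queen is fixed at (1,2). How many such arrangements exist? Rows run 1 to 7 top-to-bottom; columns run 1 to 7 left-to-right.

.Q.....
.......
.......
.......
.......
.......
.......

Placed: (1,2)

Branch on row 2: col 4 → 2; col 5 → 3; col 6 → 1; col 7 → 1.
Sum: 2 + 3 + 1 + 1 = 7.

7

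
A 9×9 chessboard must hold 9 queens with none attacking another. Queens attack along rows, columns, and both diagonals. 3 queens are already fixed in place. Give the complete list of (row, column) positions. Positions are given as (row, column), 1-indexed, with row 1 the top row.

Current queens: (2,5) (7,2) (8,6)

(1,3) (2,5) (3,9) (4,4) (5,1) (6,7) (7,2) (8,6) (9,8)

Row 1: attacked by (2,5)→{4,5,6}; (7,2)→{2,8}; (8,6)→{6}. Safe: 1, 3, 7, 9. Place at column 3.
Row 3: attacked by (1,3)→{1,3,5}; (2,5)→{4,5,6}; (7,2)→{2,6}; (8,6)→{1,6}. Safe: 7, 8, 9. Place at column 9.
Row 4: attacked by (1,3)→{3,6}; (2,5)→{3,5,7}; (3,9)→{8,9}; (7,2)→{2,5}; (8,6)→{2,6}. Safe: 1, 4. Place at column 4.
Row 5: attacked by (1,3)→{3,7}; (2,5)→{2,5,8}; (3,9)→{7,9}; (4,4)→{3,4,5}; (7,2)→{2,4}; (8,6)→{3,6,9}. Safe: 1. Place at column 1.
Row 6: attacked by (1,3)→{3,8}; (2,5)→{1,5,9}; (3,9)→{6,9}; (4,4)→{2,4,6}; (5,1)→{1,2}; (7,2)→{1,2,3}; (8,6)→{4,6,8}. Safe: 7. Place at column 7.
Row 9: attacked by (1,3)→{3}; (2,5)→{5}; (3,9)→{3,9}; (4,4)→{4,9}; (5,1)→{1,5}; (6,7)→{4,7}; (7,2)→{2,4}; (8,6)→{5,6,7}. Safe: 8. Place at column 8.
Columns [3, 5, 9, 4, 1, 7, 2, 6, 8], r−c [-2, -3, -6, 0, 4, -1, 5, 2, 1], r+c [4, 7, 12, 8, 6, 13, 9, 14, 17] are all distinct, so no two queens attack.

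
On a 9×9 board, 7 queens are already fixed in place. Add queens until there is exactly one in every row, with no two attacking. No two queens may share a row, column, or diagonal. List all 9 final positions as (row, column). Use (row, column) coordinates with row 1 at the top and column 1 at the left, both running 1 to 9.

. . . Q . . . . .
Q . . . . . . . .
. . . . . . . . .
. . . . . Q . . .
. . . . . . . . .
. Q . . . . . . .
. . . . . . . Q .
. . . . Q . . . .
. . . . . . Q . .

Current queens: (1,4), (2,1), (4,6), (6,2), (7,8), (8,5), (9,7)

(1,4) (2,1) (3,3) (4,6) (5,9) (6,2) (7,8) (8,5) (9,7)

Row 3: attacked by (1,4)→{2,4,6}; (2,1)→{1,2}; (4,6)→{5,6,7}; (6,2)→{2,5}; (7,8)→{4,8}; (8,5)→{5}; (9,7)→{1,7}. Safe: 3, 9. Place at column 3.
Row 5: attacked by (1,4)→{4,8}; (2,1)→{1,4}; (3,3)→{1,3,5}; (4,6)→{5,6,7}; (6,2)→{1,2,3}; (7,8)→{6,8}; (8,5)→{2,5,8}; (9,7)→{3,7}. Safe: 9. Place at column 9.
Columns [4, 1, 3, 6, 9, 2, 8, 5, 7], r−c [-3, 1, 0, -2, -4, 4, -1, 3, 2], r+c [5, 3, 6, 10, 14, 8, 15, 13, 16] are all distinct, so no two queens attack.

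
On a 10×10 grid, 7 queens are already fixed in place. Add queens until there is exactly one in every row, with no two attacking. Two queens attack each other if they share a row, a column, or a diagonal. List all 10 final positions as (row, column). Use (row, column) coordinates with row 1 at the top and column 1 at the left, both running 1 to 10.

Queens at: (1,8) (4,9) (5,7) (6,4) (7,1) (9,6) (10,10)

Row 2: attacked by (1,8)→{7,8,9}; (4,9)→{7,9}; (5,7)→{4,7,10}; (6,4)→{4,8}; (7,1)→{1,6}; (9,6)→{6}; (10,10)→{2,10}. Safe: 3, 5. Place at column 5.
Row 3: attacked by (1,8)→{6,8,10}; (2,5)→{4,5,6}; (4,9)→{8,9,10}; (5,7)→{5,7,9}; (6,4)→{1,4,7}; (7,1)→{1,5}; (9,6)→{6}; (10,10)→{3,10}. Safe: 2. Place at column 2.
Row 8: attacked by (1,8)→{1,8}; (2,5)→{5}; (3,2)→{2,7}; (4,9)→{5,9}; (5,7)→{4,7,10}; (6,4)→{2,4,6}; (7,1)→{1,2}; (9,6)→{5,6,7}; (10,10)→{8,10}. Safe: 3. Place at column 3.
Columns [8, 5, 2, 9, 7, 4, 1, 3, 6, 10], r−c [-7, -3, 1, -5, -2, 2, 6, 5, 3, 0], r+c [9, 7, 5, 13, 12, 10, 8, 11, 15, 20] are all distinct, so no two queens attack.

(1,8) (2,5) (3,2) (4,9) (5,7) (6,4) (7,1) (8,3) (9,6) (10,10)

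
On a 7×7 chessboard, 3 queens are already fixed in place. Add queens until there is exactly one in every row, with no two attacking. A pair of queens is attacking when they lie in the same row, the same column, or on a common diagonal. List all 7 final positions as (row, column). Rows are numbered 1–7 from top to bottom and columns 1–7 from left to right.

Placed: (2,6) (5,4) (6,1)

Row 1: attacked by (2,6)→{5,6,7}; (5,4)→{4}; (6,1)→{1,6}. Safe: 2, 3. Place at column 2.
Row 3: attacked by (1,2)→{2,4}; (2,6)→{5,6,7}; (5,4)→{2,4,6}; (6,1)→{1,4}. Safe: 3. Place at column 3.
Row 4: attacked by (1,2)→{2,5}; (2,6)→{4,6}; (3,3)→{2,3,4}; (5,4)→{3,4,5}; (6,1)→{1,3}. Safe: 7. Place at column 7.
Row 7: attacked by (1,2)→{2}; (2,6)→{1,6}; (3,3)→{3,7}; (4,7)→{4,7}; (5,4)→{2,4,6}; (6,1)→{1,2}. Safe: 5. Place at column 5.
Columns [2, 6, 3, 7, 4, 1, 5], r−c [-1, -4, 0, -3, 1, 5, 2], r+c [3, 8, 6, 11, 9, 7, 12] are all distinct, so no two queens attack.

(1,2) (2,6) (3,3) (4,7) (5,4) (6,1) (7,5)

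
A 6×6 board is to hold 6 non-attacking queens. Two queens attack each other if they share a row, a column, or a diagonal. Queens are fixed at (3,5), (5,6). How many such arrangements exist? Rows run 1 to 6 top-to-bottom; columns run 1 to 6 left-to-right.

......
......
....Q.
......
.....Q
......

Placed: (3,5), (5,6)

1

Branch on row 1: col 1 → 0; col 4 → 1.
Sum: 0 + 1 = 1.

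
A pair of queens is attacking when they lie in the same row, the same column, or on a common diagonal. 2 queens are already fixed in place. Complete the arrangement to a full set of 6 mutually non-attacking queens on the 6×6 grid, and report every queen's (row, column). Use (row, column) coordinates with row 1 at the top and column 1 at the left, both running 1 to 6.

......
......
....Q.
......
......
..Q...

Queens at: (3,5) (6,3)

(1,4) (2,1) (3,5) (4,2) (5,6) (6,3)

Row 1: attacked by (3,5)→{3,5}; (6,3)→{3}. Safe: 1, 2, 4, 6. Place at column 4.
Row 2: attacked by (1,4)→{3,4,5}; (3,5)→{4,5,6}; (6,3)→{3}. Safe: 1, 2. Place at column 1.
Row 4: attacked by (1,4)→{1,4}; (2,1)→{1,3}; (3,5)→{4,5,6}; (6,3)→{1,3,5}. Safe: 2. Place at column 2.
Row 5: attacked by (1,4)→{4}; (2,1)→{1,4}; (3,5)→{3,5}; (4,2)→{1,2,3}; (6,3)→{2,3,4}. Safe: 6. Place at column 6.
Columns [4, 1, 5, 2, 6, 3], r−c [-3, 1, -2, 2, -1, 3], r+c [5, 3, 8, 6, 11, 9] are all distinct, so no two queens attack.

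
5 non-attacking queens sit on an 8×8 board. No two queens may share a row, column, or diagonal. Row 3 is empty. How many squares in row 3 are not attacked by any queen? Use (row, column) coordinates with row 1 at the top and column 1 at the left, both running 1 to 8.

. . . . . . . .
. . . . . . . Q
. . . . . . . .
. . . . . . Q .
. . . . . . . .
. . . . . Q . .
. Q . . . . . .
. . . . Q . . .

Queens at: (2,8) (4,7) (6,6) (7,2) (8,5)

2

(2,8) attacks row 3 at column 8 and diagonals 7.
(4,7) attacks row 3 at column 7 and diagonals 6, 8.
(6,6) attacks row 3 at column 6 and diagonals 3.
(7,2) attacks row 3 at column 2 and diagonals 6.
(8,5) attacks row 3 at column 5.
Attacked columns: {2, 3, 5, 6, 7, 8}. Safe: {1, 4}.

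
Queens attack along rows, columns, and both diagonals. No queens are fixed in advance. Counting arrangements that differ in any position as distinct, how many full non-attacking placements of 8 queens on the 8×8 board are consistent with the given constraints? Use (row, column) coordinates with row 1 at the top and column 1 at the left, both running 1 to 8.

Branch on row 1: col 1 → 4; col 2 → 8; col 3 → 16; col 4 → 18; col 5 → 18; col 6 → 16; col 7 → 8; col 8 → 4.
Sum: 4 + 8 + 16 + 18 + 18 + 16 + 8 + 4 = 92.
(This is the classic 8-queens count.)

92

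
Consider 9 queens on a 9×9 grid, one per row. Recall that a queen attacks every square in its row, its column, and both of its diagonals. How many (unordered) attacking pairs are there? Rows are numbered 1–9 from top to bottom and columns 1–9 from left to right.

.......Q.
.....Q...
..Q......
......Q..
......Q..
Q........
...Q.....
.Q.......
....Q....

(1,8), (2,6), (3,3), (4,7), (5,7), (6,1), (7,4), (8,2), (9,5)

Same column: (4,7)–(5,7) (column 7).
Same diagonal: (4,7)–(7,4) (|4−7| = |7−4| = 3).
Total attacking pairs: 2.

2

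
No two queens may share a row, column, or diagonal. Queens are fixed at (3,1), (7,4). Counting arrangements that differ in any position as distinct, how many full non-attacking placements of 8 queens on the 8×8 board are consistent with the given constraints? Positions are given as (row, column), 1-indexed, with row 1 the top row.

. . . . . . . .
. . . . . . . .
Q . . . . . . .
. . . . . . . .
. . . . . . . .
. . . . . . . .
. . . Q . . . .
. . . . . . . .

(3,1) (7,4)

Branch on row 1: col 2 → 0; col 5 → 2; col 6 → 1; col 7 → 0; col 8 → 0.
Sum: 0 + 2 + 1 + 0 + 0 = 3.

3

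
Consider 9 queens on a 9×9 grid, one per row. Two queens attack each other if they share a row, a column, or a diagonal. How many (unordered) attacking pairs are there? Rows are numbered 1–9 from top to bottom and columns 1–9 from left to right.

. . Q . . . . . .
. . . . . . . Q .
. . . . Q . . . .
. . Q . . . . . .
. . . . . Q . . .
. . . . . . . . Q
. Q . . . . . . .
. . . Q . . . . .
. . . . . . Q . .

2

Same column: (1,3)–(4,3) (column 3).
Same diagonal: (1,3)–(3,5) (|1−3| = |3−5| = 2).
Total attacking pairs: 2.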